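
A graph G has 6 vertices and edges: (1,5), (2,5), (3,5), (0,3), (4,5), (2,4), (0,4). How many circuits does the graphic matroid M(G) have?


A circuit in a graphic matroid = edge set of a simple cycle.
G has 6 vertices and 7 edges.
Enumerating all minimal edge subsets forming cycles...
Total circuits found: 3.

3


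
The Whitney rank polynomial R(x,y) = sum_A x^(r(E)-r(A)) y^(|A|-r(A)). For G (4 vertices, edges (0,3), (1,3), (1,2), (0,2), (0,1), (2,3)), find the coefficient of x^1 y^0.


R(x,y) = sum over A in 2^E of x^(r(E)-r(A)) * y^(|A|-r(A)).
G has 4 vertices, 6 edges. r(E) = 3.
Enumerate all 2^6 = 64 subsets.
Count subsets with r(E)-r(A)=1 and |A|-r(A)=0: 15.

15


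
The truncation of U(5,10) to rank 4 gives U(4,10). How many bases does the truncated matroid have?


Truncating U(5,10) to rank 4 gives U(4,10).
Bases of U(4,10) are all 4-element subsets of 10 elements.
Number of bases = C(10,4) = 10! / (4! * 6!) = 210.

210


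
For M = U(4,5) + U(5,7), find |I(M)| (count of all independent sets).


For a direct sum, |I(M1+M2)| = |I(M1)| * |I(M2)|.
|I(U(4,5))| = sum C(5,k) for k=0..4 = 31.
|I(U(5,7))| = sum C(7,k) for k=0..5 = 120.
Total = 31 * 120 = 3720.

3720


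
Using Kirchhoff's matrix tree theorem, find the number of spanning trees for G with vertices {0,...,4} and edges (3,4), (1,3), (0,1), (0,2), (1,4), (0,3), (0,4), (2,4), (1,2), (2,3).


By Kirchhoff's matrix tree theorem, the number of spanning trees equals
the determinant of any cofactor of the Laplacian matrix L.
G has 5 vertices and 10 edges.
Computing the (4 x 4) cofactor determinant gives 125.

125


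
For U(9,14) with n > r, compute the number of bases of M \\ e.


Deleting e from U(9,14) gives U(9,13) since n > r.
Bases of U(9,13) = (13 choose 9) = 715.

715


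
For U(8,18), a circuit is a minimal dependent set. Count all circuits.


In U(8,18), circuits are the (9)-element subsets.
Any set of 9 elements is dependent, and removing any one element gives
an independent set of size 8, so it is a minimal dependent set.
Number of circuits = C(18,9) = 18! / (9! * 9!) = 48620.

48620


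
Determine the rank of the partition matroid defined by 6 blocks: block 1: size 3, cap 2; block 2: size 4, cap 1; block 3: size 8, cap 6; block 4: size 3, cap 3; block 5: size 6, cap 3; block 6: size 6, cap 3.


Rank of a partition matroid = sum of min(|Si|, ci) for each block.
= min(3,2) + min(4,1) + min(8,6) + min(3,3) + min(6,3) + min(6,3)
= 2 + 1 + 6 + 3 + 3 + 3
= 18.

18


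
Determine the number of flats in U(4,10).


Flats of U(4,10): every subset of size < 4 is a flat, plus E itself.
Count = (10 choose 0) + (10 choose 1) + (10 choose 2) + (10 choose 3) + 1
     = 1 + 10 + 45 + 120 + 1
     = 177.

177


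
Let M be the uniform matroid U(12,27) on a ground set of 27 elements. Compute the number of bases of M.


Bases of U(12,27) are all 12-element subsets of the 27-element ground set.
Number of bases = C(27,12).
(27 choose 12) = 17383860.

17383860


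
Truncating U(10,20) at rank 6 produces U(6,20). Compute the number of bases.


Truncating U(10,20) to rank 6 gives U(6,20).
Bases of U(6,20) are all 6-element subsets of 20 elements.
Number of bases = C(20,6) = 20! / (6! * 14!) = 38760.

38760


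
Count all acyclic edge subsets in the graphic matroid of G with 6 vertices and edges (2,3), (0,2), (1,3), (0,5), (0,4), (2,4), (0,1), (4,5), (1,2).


An independent set in a graphic matroid is an acyclic edge subset.
G has 6 vertices and 9 edges.
Enumerate all 2^9 = 512 subsets, checking for acyclicity.
Total independent sets = 280.

280


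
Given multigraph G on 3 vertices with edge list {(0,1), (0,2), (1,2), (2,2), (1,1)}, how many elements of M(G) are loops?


In a graphic matroid, a loop is a self-loop edge (u,u) with rank 0.
Examining all 5 edges for self-loops...
Self-loops found: (2,2), (1,1)
Number of loops = 2.

2


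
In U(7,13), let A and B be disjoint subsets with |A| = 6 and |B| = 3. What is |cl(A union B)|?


|A union B| = 6 + 3 = 9 (disjoint).
In U(7,13), cl(S) = S if |S| < 7, else cl(S) = E.
Since 9 >= 7, cl(A union B) = E.
|cl(A union B)| = 13.

13


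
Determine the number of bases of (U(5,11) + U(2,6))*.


(M1+M2)* = M1* + M2*.
M1* = U(6,11), bases: C(11,6) = 462.
M2* = U(4,6), bases: C(6,4) = 15.
|B(M*)| = 462 * 15 = 6930.

6930


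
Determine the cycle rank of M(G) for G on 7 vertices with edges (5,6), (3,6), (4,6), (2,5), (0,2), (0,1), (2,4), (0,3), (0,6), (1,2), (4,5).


Cycle rank (nullity) = |E| - r(M) = |E| - (|V| - c).
|E| = 11, |V| = 7, c = 1.
Nullity = 11 - (7 - 1) = 11 - 6 = 5.

5


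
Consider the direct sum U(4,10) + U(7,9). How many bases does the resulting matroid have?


Bases of a direct sum M1 + M2: |B| = |B(M1)| * |B(M2)|.
|B(U(4,10))| = C(10,4) = 210.
|B(U(7,9))| = C(9,7) = 36.
Total bases = 210 * 36 = 7560.

7560


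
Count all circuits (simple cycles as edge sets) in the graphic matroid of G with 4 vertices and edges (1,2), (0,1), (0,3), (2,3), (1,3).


A circuit in a graphic matroid = edge set of a simple cycle.
G has 4 vertices and 5 edges.
Enumerating all minimal edge subsets forming cycles...
Total circuits found: 3.

3


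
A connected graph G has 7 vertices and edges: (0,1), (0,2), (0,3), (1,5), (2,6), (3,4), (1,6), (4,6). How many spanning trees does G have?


By Kirchhoff's matrix tree theorem, the number of spanning trees equals
the determinant of any cofactor of the Laplacian matrix L.
G has 7 vertices and 8 edges.
Computing the (6 x 6) cofactor determinant gives 16.

16


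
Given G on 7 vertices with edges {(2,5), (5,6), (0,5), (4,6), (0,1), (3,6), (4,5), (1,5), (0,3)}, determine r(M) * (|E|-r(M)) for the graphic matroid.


r(M) = |V| - c = 7 - 1 = 6.
nullity = |E| - r(M) = 9 - 6 = 3.
Product = 6 * 3 = 18.

18


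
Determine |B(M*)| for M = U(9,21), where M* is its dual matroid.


The dual of U(r,n) is U(n-r, n) = U(12,21).
Bases of U(12,21) are all (12)-element subsets.
|B(M*)| = C(21,12) = 21! / (12! * 9!) = 293930.

293930


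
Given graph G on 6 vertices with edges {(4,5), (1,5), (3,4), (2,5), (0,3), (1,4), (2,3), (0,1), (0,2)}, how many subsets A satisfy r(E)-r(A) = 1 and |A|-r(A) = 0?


R(x,y) = sum over A in 2^E of x^(r(E)-r(A)) * y^(|A|-r(A)).
G has 6 vertices, 9 edges. r(E) = 5.
Enumerate all 2^9 = 512 subsets.
Count subsets with r(E)-r(A)=1 and |A|-r(A)=0: 111.

111


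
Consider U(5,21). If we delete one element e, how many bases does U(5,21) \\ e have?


Deleting e from U(5,21) gives U(5,20) since n > r.
Bases of U(5,20) = C(20,5) = 15504.

15504


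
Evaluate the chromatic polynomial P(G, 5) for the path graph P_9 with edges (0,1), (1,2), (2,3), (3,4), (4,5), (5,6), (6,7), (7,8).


P(P_9, k) = k * (k-1)^(8).
P(5) = 5 * 4^8 = 5 * 65536 = 327680.

327680


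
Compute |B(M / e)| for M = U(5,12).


Contracting e from U(5,12) gives U(4,11).
Bases of U(4,11) = C(11,4) = 11! / (4! * 7!) = 330.

330


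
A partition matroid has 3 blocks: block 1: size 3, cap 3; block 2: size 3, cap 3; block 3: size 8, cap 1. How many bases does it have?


A basis picks exactly ci elements from block i.
Number of bases = product of C(|Si|, ci).
= C(3,3) * C(3,3) * C(8,1)
= 1 * 1 * 8
= 8.

8


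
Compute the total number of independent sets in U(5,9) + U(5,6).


For a direct sum, |I(M1+M2)| = |I(M1)| * |I(M2)|.
|I(U(5,9))| = sum C(9,k) for k=0..5 = 382.
|I(U(5,6))| = sum C(6,k) for k=0..5 = 63.
Total = 382 * 63 = 24066.

24066


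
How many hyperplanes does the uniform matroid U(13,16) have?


Hyperplanes of U(13,16) are flats of rank 12.
In a uniform matroid, these are exactly the (12)-element subsets.
Count = C(16,12) = 16! / (12! * 4!) = 1820.

1820


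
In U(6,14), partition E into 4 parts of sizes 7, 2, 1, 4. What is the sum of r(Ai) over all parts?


r(Ai) = min(|Ai|, 6) for each part.
Sum = min(7,6) + min(2,6) + min(1,6) + min(4,6)
    = 6 + 2 + 1 + 4
    = 13.

13


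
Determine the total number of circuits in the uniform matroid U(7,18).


In U(7,18), circuits are the (8)-element subsets.
Any set of 8 elements is dependent, and removing any one element gives
an independent set of size 7, so it is a minimal dependent set.
Number of circuits = C(18,8) = 43758.

43758


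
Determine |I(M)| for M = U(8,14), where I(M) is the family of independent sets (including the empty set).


Independent sets of U(8,14) are all subsets of size <= 8.
Count = C(14,0) + C(14,1) + C(14,2) + C(14,3) + C(14,4) + C(14,5) + C(14,6) + C(14,7) + C(14,8)
     = 1 + 14 + 91 + 364 + 1001 + 2002 + 3003 + 3432 + 3003
     = 12911.

12911


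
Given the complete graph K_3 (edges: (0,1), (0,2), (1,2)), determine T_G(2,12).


T(K_3; x,y) = x^2 + x + y.
T(2,12) = 4 + 2 + 12 = 18.

18


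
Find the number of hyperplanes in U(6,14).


Hyperplanes of U(6,14) are flats of rank 5.
In a uniform matroid, these are exactly the (5)-element subsets.
Count = C(14,5) = 2002.

2002


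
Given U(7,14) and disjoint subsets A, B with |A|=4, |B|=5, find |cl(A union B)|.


|A union B| = 4 + 5 = 9 (disjoint).
In U(7,14), cl(S) = S if |S| < 7, else cl(S) = E.
Since 9 >= 7, cl(A union B) = E.
|cl(A union B)| = 14.

14


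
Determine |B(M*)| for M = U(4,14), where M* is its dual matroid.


The dual of U(r,n) is U(n-r, n) = U(10,14).
Bases of U(10,14) are all (10)-element subsets.
|B(M*)| = (14 choose 10) = 1001.

1001


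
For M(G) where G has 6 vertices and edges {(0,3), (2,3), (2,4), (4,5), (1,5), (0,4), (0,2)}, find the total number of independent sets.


An independent set in a graphic matroid is an acyclic edge subset.
G has 6 vertices and 7 edges.
Enumerate all 2^7 = 128 subsets, checking for acyclicity.
Total independent sets = 96.

96


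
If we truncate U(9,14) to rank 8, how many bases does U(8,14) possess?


Truncating U(9,14) to rank 8 gives U(8,14).
Bases of U(8,14) are all 8-element subsets of 14 elements.
Number of bases = C(14,8) = 3003.

3003


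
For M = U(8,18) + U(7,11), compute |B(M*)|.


(M1+M2)* = M1* + M2*.
M1* = U(10,18), bases: C(18,10) = 43758.
M2* = U(4,11), bases: C(11,4) = 330.
|B(M*)| = 43758 * 330 = 14440140.

14440140


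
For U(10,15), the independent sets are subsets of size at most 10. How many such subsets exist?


Independent sets of U(10,15) are all subsets of size <= 10.
Count = (15 choose 0) + (15 choose 1) + (15 choose 2) + (15 choose 3) + (15 choose 4) + (15 choose 5) + (15 choose 6) + (15 choose 7) + (15 choose 8) + (15 choose 9) + (15 choose 10)
     = 1 + 15 + 105 + 455 + 1365 + 3003 + 5005 + 6435 + 6435 + 5005 + 3003
     = 30827.

30827


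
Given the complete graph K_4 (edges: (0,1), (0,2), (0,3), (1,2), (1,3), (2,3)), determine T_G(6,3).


T(K_4; x,y) = x^3 + 3x^2 + 4xy + 2x + y^3 + 3y^2 + 2y.
Substituting x=6, y=3:
= 216 + 108 + 72 + 12 + 27 + 27 + 6
= 468.

468


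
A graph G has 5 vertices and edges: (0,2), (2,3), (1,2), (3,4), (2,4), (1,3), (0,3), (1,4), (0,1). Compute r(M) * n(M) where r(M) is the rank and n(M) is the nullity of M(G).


r(M) = |V| - c = 5 - 1 = 4.
nullity = |E| - r(M) = 9 - 4 = 5.
Product = 4 * 5 = 20.

20


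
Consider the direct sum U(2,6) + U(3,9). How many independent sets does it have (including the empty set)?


For a direct sum, |I(M1+M2)| = |I(M1)| * |I(M2)|.
|I(U(2,6))| = sum C(6,k) for k=0..2 = 22.
|I(U(3,9))| = sum C(9,k) for k=0..3 = 130.
Total = 22 * 130 = 2860.

2860


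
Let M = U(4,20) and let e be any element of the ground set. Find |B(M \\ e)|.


Deleting e from U(4,20) gives U(4,19) since n > r.
Bases of U(4,19) = (19 choose 4) = 3876.

3876


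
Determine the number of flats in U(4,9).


Flats of U(4,9): every subset of size < 4 is a flat, plus E itself.
Count = (9 choose 0) + (9 choose 1) + (9 choose 2) + (9 choose 3) + 1
     = 1 + 9 + 36 + 84 + 1
     = 131.

131


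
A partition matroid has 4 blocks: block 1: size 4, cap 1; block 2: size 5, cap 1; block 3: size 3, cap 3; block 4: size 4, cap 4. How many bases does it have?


A basis picks exactly ci elements from block i.
Number of bases = product of C(|Si|, ci).
= C(4,1) * C(5,1) * C(3,3) * C(4,4)
= 4 * 5 * 1 * 1
= 20.

20


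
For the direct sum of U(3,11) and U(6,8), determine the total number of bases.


Bases of a direct sum M1 + M2: |B| = |B(M1)| * |B(M2)|.
|B(U(3,11))| = C(11,3) = 165.
|B(U(6,8))| = C(8,6) = 28.
Total bases = 165 * 28 = 4620.

4620


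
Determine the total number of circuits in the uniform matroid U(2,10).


In U(2,10), circuits are the (3)-element subsets.
Any set of 3 elements is dependent, and removing any one element gives
an independent set of size 2, so it is a minimal dependent set.
Number of circuits = (10 choose 3) = 120.

120


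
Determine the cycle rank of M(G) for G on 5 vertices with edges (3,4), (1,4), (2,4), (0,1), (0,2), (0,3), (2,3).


Cycle rank (nullity) = |E| - r(M) = |E| - (|V| - c).
|E| = 7, |V| = 5, c = 1.
Nullity = 7 - (5 - 1) = 7 - 4 = 3.

3


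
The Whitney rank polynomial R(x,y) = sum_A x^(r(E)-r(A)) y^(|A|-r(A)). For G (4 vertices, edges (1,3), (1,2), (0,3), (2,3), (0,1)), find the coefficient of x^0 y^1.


R(x,y) = sum over A in 2^E of x^(r(E)-r(A)) * y^(|A|-r(A)).
G has 4 vertices, 5 edges. r(E) = 3.
Enumerate all 2^5 = 32 subsets.
Count subsets with r(E)-r(A)=0 and |A|-r(A)=1: 5.

5


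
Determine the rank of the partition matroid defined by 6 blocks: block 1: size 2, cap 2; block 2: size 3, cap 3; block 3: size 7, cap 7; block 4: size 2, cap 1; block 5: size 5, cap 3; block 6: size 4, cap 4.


Rank of a partition matroid = sum of min(|Si|, ci) for each block.
= min(2,2) + min(3,3) + min(7,7) + min(2,1) + min(5,3) + min(4,4)
= 2 + 3 + 7 + 1 + 3 + 4
= 20.

20


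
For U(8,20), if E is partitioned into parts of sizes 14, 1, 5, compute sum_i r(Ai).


r(Ai) = min(|Ai|, 8) for each part.
Sum = min(14,8) + min(1,8) + min(5,8)
    = 8 + 1 + 5
    = 14.

14


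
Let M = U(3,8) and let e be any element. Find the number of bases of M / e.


Contracting e from U(3,8) gives U(2,7).
Bases of U(2,7) = (7 choose 2) = 21.

21


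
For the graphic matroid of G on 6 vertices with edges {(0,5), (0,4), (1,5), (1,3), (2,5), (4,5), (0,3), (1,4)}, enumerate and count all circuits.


A circuit in a graphic matroid = edge set of a simple cycle.
G has 6 vertices and 8 edges.
Enumerating all minimal edge subsets forming cycles...
Total circuits found: 7.

7


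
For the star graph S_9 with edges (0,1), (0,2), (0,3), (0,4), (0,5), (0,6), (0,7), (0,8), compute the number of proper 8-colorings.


P(tree, k) = k * (k-1)^(8) for any tree on 9 vertices.
P(8) = 8 * 7^8 = 8 * 5764801 = 46118408.

46118408


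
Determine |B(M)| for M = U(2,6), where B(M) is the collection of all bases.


Bases of U(2,6) are all 2-element subsets of the 6-element ground set.
Number of bases = C(6,2).
C(6,2) = 6! / (2! * 4!) = 15.

15


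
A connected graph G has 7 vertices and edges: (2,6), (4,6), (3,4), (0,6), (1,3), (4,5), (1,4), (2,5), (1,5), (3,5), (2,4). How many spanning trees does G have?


By Kirchhoff's matrix tree theorem, the number of spanning trees equals
the determinant of any cofactor of the Laplacian matrix L.
G has 7 vertices and 11 edges.
Computing the (6 x 6) cofactor determinant gives 104.

104


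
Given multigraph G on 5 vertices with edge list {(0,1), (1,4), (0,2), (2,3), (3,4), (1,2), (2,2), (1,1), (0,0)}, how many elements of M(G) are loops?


In a graphic matroid, a loop is a self-loop edge (u,u) with rank 0.
Examining all 9 edges for self-loops...
Self-loops found: (2,2), (1,1), (0,0)
Number of loops = 3.

3


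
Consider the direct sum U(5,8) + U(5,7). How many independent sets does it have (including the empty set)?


For a direct sum, |I(M1+M2)| = |I(M1)| * |I(M2)|.
|I(U(5,8))| = sum C(8,k) for k=0..5 = 219.
|I(U(5,7))| = sum C(7,k) for k=0..5 = 120.
Total = 219 * 120 = 26280.

26280


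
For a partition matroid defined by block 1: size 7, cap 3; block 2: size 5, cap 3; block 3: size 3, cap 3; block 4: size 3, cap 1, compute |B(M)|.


A basis picks exactly ci elements from block i.
Number of bases = product of C(|Si|, ci).
= C(7,3) * C(5,3) * C(3,3) * C(3,1)
= 35 * 10 * 1 * 3
= 1050.

1050


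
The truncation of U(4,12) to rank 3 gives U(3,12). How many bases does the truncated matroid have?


Truncating U(4,12) to rank 3 gives U(3,12).
Bases of U(3,12) are all 3-element subsets of 12 elements.
Number of bases = (12 choose 3) = 220.

220


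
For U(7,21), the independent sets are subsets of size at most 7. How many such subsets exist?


Independent sets of U(7,21) are all subsets of size <= 7.
Count = (21 choose 0) + (21 choose 1) + (21 choose 2) + (21 choose 3) + (21 choose 4) + (21 choose 5) + (21 choose 6) + (21 choose 7)
     = 1 + 21 + 210 + 1330 + 5985 + 20349 + 54264 + 116280
     = 198440.

198440


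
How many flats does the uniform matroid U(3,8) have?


Flats of U(3,8): every subset of size < 3 is a flat, plus E itself.
Count = (8 choose 0) + (8 choose 1) + (8 choose 2) + 1
     = 1 + 8 + 28 + 1
     = 38.

38


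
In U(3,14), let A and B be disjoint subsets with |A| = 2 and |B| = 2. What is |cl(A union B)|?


|A union B| = 2 + 2 = 4 (disjoint).
In U(3,14), cl(S) = S if |S| < 3, else cl(S) = E.
Since 4 >= 3, cl(A union B) = E.
|cl(A union B)| = 14.

14


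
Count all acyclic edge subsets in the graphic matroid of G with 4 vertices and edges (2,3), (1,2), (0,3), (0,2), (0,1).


An independent set in a graphic matroid is an acyclic edge subset.
G has 4 vertices and 5 edges.
Enumerate all 2^5 = 32 subsets, checking for acyclicity.
Total independent sets = 24.

24


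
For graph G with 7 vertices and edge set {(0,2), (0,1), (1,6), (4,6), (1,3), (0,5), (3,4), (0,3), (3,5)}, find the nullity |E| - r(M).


Cycle rank (nullity) = |E| - r(M) = |E| - (|V| - c).
|E| = 9, |V| = 7, c = 1.
Nullity = 9 - (7 - 1) = 9 - 6 = 3.

3


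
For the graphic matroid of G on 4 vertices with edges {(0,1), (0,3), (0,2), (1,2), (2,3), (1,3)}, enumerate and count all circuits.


A circuit in a graphic matroid = edge set of a simple cycle.
G has 4 vertices and 6 edges.
Enumerating all minimal edge subsets forming cycles...
Total circuits found: 7.

7


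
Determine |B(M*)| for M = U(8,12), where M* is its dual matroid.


The dual of U(r,n) is U(n-r, n) = U(4,12).
Bases of U(4,12) are all (4)-element subsets.
|B(M*)| = C(12,4) = 12! / (4! * 8!) = 495.

495


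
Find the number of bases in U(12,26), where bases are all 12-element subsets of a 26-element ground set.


Bases of U(12,26) are all 12-element subsets of the 26-element ground set.
Number of bases = C(26,12).
C(26,12) = 26! / (12! * 14!) = 9657700.

9657700


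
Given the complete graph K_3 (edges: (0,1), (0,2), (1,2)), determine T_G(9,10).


T(K_3; x,y) = x^2 + x + y.
T(9,10) = 81 + 9 + 10 = 100.

100


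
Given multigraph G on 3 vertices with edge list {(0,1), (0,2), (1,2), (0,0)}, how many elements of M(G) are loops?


In a graphic matroid, a loop is a self-loop edge (u,u) with rank 0.
Examining all 4 edges for self-loops...
Self-loops found: (0,0)
Number of loops = 1.

1


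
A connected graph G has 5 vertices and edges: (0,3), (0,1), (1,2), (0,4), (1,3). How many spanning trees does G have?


By Kirchhoff's matrix tree theorem, the number of spanning trees equals
the determinant of any cofactor of the Laplacian matrix L.
G has 5 vertices and 5 edges.
Computing the (4 x 4) cofactor determinant gives 3.

3


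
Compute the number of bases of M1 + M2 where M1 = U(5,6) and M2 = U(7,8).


Bases of a direct sum M1 + M2: |B| = |B(M1)| * |B(M2)|.
|B(U(5,6))| = C(6,5) = 6.
|B(U(7,8))| = C(8,7) = 8.
Total bases = 6 * 8 = 48.

48


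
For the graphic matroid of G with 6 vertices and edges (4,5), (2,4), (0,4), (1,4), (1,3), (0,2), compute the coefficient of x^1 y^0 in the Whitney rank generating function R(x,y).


R(x,y) = sum over A in 2^E of x^(r(E)-r(A)) * y^(|A|-r(A)).
G has 6 vertices, 6 edges. r(E) = 5.
Enumerate all 2^6 = 64 subsets.
Count subsets with r(E)-r(A)=1 and |A|-r(A)=0: 12.

12


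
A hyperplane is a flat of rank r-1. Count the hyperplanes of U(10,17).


Hyperplanes of U(10,17) are flats of rank 9.
In a uniform matroid, these are exactly the (9)-element subsets.
Count = C(17,9) = 17! / (9! * 8!) = 24310.

24310


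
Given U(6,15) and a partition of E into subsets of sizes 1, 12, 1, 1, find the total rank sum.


r(Ai) = min(|Ai|, 6) for each part.
Sum = min(1,6) + min(12,6) + min(1,6) + min(1,6)
    = 1 + 6 + 1 + 1
    = 9.

9


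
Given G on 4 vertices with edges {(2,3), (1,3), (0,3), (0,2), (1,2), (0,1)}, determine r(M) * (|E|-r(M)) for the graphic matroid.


r(M) = |V| - c = 4 - 1 = 3.
nullity = |E| - r(M) = 6 - 3 = 3.
Product = 3 * 3 = 9.

9


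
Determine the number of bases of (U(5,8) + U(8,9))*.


(M1+M2)* = M1* + M2*.
M1* = U(3,8), bases: C(8,3) = 56.
M2* = U(1,9), bases: C(9,1) = 9.
|B(M*)| = 56 * 9 = 504.

504


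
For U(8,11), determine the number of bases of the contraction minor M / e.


Contracting e from U(8,11) gives U(7,10).
Bases of U(7,10) = C(10,7) = 120.

120


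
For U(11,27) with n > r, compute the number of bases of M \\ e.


Deleting e from U(11,27) gives U(11,26) since n > r.
Bases of U(11,26) = (26 choose 11) = 7726160.

7726160


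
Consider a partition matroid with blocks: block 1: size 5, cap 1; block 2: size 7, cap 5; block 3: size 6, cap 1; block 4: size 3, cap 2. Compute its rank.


Rank of a partition matroid = sum of min(|Si|, ci) for each block.
= min(5,1) + min(7,5) + min(6,1) + min(3,2)
= 1 + 5 + 1 + 2
= 9.

9


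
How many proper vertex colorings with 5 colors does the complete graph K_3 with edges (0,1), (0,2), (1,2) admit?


P(K_3, k) = k(k-1)(k-2)...(k-2).
P(5) = (5) * (4) * (3) = 60.

60


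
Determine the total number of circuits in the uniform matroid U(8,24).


In U(8,24), circuits are the (9)-element subsets.
Any set of 9 elements is dependent, and removing any one element gives
an independent set of size 8, so it is a minimal dependent set.
Number of circuits = C(24,9) = 24! / (9! * 15!) = 1307504.

1307504


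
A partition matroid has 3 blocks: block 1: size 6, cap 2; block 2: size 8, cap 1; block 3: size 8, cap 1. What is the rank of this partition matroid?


Rank of a partition matroid = sum of min(|Si|, ci) for each block.
= min(6,2) + min(8,1) + min(8,1)
= 2 + 1 + 1
= 4.

4


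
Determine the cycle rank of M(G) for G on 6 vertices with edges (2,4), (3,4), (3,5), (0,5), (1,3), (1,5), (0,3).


Cycle rank (nullity) = |E| - r(M) = |E| - (|V| - c).
|E| = 7, |V| = 6, c = 1.
Nullity = 7 - (6 - 1) = 7 - 5 = 2.

2


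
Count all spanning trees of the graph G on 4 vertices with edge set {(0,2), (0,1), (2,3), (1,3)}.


By Kirchhoff's matrix tree theorem, the number of spanning trees equals
the determinant of any cofactor of the Laplacian matrix L.
G has 4 vertices and 4 edges.
Computing the (3 x 3) cofactor determinant gives 4.

4


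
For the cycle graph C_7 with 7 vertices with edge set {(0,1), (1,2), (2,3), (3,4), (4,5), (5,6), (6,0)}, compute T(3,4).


T(C_7; x,y) = x + x^2 + ... + x^(6) + y.
T(3,4) = 3^1 + 3^2 + 3^3 + 3^4 + 3^5 + 3^6 + 4
= 3 + 9 + 27 + 81 + 243 + 729 + 4
= 1096.

1096


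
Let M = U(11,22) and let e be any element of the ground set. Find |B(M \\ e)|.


Deleting e from U(11,22) gives U(11,21) since n > r.
Bases of U(11,21) = (21 choose 11) = 352716.

352716


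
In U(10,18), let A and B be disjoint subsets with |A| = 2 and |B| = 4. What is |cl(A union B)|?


|A union B| = 2 + 4 = 6 (disjoint).
In U(10,18), cl(S) = S if |S| < 10, else cl(S) = E.
Since 6 < 10, cl(A union B) = A union B.
|cl(A union B)| = 6.

6


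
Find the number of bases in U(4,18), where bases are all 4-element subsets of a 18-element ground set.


Bases of U(4,18) are all 4-element subsets of the 18-element ground set.
Number of bases = C(18,4).
C(18,4) = (18 * 17 * 16 * 15) / (1 * 2 * 3 * 4) = 3060.

3060


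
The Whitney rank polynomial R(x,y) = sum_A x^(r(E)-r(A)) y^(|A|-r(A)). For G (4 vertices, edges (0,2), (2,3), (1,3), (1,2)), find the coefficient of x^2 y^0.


R(x,y) = sum over A in 2^E of x^(r(E)-r(A)) * y^(|A|-r(A)).
G has 4 vertices, 4 edges. r(E) = 3.
Enumerate all 2^4 = 16 subsets.
Count subsets with r(E)-r(A)=2 and |A|-r(A)=0: 4.

4


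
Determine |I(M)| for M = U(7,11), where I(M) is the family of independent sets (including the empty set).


Independent sets of U(7,11) are all subsets of size <= 7.
Count = C(11,0) + C(11,1) + C(11,2) + C(11,3) + C(11,4) + C(11,5) + C(11,6) + C(11,7)
     = 1 + 11 + 55 + 165 + 330 + 462 + 462 + 330
     = 1816.

1816


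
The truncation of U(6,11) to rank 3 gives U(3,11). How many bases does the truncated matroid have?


Truncating U(6,11) to rank 3 gives U(3,11).
Bases of U(3,11) are all 3-element subsets of 11 elements.
Number of bases = C(11,3) = (11 * 10 * 9) / (1 * 2 * 3) = 165.

165


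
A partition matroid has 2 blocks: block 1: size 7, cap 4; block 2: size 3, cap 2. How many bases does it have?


A basis picks exactly ci elements from block i.
Number of bases = product of C(|Si|, ci).
= C(7,4) * C(3,2)
= 35 * 3
= 105.

105


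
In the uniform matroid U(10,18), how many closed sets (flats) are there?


Flats of U(10,18): every subset of size < 10 is a flat, plus E itself.
Count = (18 choose 0) + (18 choose 1) + (18 choose 2) + (18 choose 3) + (18 choose 4) + (18 choose 5) + (18 choose 6) + (18 choose 7) + (18 choose 8) + (18 choose 9) + 1
     = 1 + 18 + 153 + 816 + 3060 + 8568 + 18564 + 31824 + 43758 + 48620 + 1
     = 155383.

155383


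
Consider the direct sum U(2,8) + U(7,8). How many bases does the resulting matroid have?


Bases of a direct sum M1 + M2: |B| = |B(M1)| * |B(M2)|.
|B(U(2,8))| = C(8,2) = 28.
|B(U(7,8))| = C(8,7) = 8.
Total bases = 28 * 8 = 224.

224


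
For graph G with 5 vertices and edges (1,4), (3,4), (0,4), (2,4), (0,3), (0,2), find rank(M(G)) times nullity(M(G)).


r(M) = |V| - c = 5 - 1 = 4.
nullity = |E| - r(M) = 6 - 4 = 2.
Product = 4 * 2 = 8.

8


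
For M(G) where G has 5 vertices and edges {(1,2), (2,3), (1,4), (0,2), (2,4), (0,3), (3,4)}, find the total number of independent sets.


An independent set in a graphic matroid is an acyclic edge subset.
G has 5 vertices and 7 edges.
Enumerate all 2^7 = 128 subsets, checking for acyclicity.
Total independent sets = 82.

82


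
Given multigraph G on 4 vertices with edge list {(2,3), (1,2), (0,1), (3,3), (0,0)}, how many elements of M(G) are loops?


In a graphic matroid, a loop is a self-loop edge (u,u) with rank 0.
Examining all 5 edges for self-loops...
Self-loops found: (3,3), (0,0)
Number of loops = 2.

2


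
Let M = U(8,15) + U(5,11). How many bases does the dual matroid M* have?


(M1+M2)* = M1* + M2*.
M1* = U(7,15), bases: C(15,7) = 6435.
M2* = U(6,11), bases: C(11,6) = 462.
|B(M*)| = 6435 * 462 = 2972970.

2972970


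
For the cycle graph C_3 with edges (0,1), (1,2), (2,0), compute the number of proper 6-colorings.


P(C_3, k) = (k-1)^3 + (-1)^3*(k-1).
P(6) = (5)^3 - 5
= 125 - 5 = 120.

120


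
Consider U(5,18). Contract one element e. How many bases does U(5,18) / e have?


Contracting e from U(5,18) gives U(4,17).
Bases of U(4,17) = (17 choose 4) = 2380.

2380


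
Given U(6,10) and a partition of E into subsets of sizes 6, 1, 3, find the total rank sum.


r(Ai) = min(|Ai|, 6) for each part.
Sum = min(6,6) + min(1,6) + min(3,6)
    = 6 + 1 + 3
    = 10.

10


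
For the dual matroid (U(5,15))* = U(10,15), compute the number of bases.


The dual of U(r,n) is U(n-r, n) = U(10,15).
Bases of U(10,15) are all (10)-element subsets.
|B(M*)| = C(15,10) = 15! / (10! * 5!) = 3003.

3003


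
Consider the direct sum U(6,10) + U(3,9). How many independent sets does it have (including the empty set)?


For a direct sum, |I(M1+M2)| = |I(M1)| * |I(M2)|.
|I(U(6,10))| = sum C(10,k) for k=0..6 = 848.
|I(U(3,9))| = sum C(9,k) for k=0..3 = 130.
Total = 848 * 130 = 110240.

110240


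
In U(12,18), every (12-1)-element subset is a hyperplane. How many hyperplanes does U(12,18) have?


Hyperplanes of U(12,18) are flats of rank 11.
In a uniform matroid, these are exactly the (11)-element subsets.
Count = C(18,11) = 31824.

31824


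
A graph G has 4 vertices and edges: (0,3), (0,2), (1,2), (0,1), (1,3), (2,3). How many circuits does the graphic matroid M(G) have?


A circuit in a graphic matroid = edge set of a simple cycle.
G has 4 vertices and 6 edges.
Enumerating all minimal edge subsets forming cycles...
Total circuits found: 7.

7


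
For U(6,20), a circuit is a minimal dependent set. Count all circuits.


In U(6,20), circuits are the (7)-element subsets.
Any set of 7 elements is dependent, and removing any one element gives
an independent set of size 6, so it is a minimal dependent set.
Number of circuits = (20 choose 7) = 77520.

77520


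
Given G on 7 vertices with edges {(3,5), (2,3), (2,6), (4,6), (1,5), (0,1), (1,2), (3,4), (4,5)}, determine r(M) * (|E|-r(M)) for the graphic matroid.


r(M) = |V| - c = 7 - 1 = 6.
nullity = |E| - r(M) = 9 - 6 = 3.
Product = 6 * 3 = 18.

18


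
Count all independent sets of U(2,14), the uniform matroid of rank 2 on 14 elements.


Independent sets of U(2,14) are all subsets of size <= 2.
Count = (14 choose 0) + (14 choose 1) + (14 choose 2)
     = 1 + 14 + 91
     = 106.

106


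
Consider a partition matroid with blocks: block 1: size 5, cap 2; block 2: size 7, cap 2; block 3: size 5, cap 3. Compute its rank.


Rank of a partition matroid = sum of min(|Si|, ci) for each block.
= min(5,2) + min(7,2) + min(5,3)
= 2 + 2 + 3
= 7.

7


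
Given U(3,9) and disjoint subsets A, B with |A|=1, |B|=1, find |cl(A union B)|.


|A union B| = 1 + 1 = 2 (disjoint).
In U(3,9), cl(S) = S if |S| < 3, else cl(S) = E.
Since 2 < 3, cl(A union B) = A union B.
|cl(A union B)| = 2.

2


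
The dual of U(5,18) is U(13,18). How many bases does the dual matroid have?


The dual of U(r,n) is U(n-r, n) = U(13,18).
Bases of U(13,18) are all (13)-element subsets.
|B(M*)| = C(18,13) = 8568.

8568


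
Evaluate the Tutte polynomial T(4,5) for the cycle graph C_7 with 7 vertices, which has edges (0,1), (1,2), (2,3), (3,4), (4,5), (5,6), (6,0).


T(C_7; x,y) = x + x^2 + ... + x^(6) + y.
T(4,5) = 4^1 + 4^2 + 4^3 + 4^4 + 4^5 + 4^6 + 5
= 4 + 16 + 64 + 256 + 1024 + 4096 + 5
= 5465.

5465


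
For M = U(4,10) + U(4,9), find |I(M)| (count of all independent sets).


For a direct sum, |I(M1+M2)| = |I(M1)| * |I(M2)|.
|I(U(4,10))| = sum C(10,k) for k=0..4 = 386.
|I(U(4,9))| = sum C(9,k) for k=0..4 = 256.
Total = 386 * 256 = 98816.

98816


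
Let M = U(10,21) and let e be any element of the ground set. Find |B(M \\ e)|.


Deleting e from U(10,21) gives U(10,20) since n > r.
Bases of U(10,20) = (20 choose 10) = 184756.

184756


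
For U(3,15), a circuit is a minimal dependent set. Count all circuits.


In U(3,15), circuits are the (4)-element subsets.
Any set of 4 elements is dependent, and removing any one element gives
an independent set of size 3, so it is a minimal dependent set.
Number of circuits = C(15,4) = 15! / (4! * 11!) = 1365.

1365


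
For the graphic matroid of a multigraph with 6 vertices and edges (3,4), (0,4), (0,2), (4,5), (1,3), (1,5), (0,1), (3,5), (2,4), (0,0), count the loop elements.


In a graphic matroid, a loop is a self-loop edge (u,u) with rank 0.
Examining all 10 edges for self-loops...
Self-loops found: (0,0)
Number of loops = 1.

1


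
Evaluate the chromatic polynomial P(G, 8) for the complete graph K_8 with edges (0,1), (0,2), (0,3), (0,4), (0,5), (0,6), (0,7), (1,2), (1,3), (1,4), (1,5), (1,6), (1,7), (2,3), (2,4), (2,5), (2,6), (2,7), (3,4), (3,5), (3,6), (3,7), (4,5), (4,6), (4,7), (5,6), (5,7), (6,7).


P(K_8, k) = k(k-1)(k-2)...(k-7).
P(8) = (8) * (7) * (6) * (5) * (4) * (3) * (2) * (1) = 40320.

40320


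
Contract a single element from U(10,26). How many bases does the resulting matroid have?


Contracting e from U(10,26) gives U(9,25).
Bases of U(9,25) = (25 choose 9) = 2042975.

2042975


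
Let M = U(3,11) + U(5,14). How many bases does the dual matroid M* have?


(M1+M2)* = M1* + M2*.
M1* = U(8,11), bases: C(11,8) = 165.
M2* = U(9,14), bases: C(14,9) = 2002.
|B(M*)| = 165 * 2002 = 330330.

330330


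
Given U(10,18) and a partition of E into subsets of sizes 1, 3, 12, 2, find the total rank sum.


r(Ai) = min(|Ai|, 10) for each part.
Sum = min(1,10) + min(3,10) + min(12,10) + min(2,10)
    = 1 + 3 + 10 + 2
    = 16.

16


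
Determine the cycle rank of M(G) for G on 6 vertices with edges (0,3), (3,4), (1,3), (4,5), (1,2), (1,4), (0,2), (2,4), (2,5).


Cycle rank (nullity) = |E| - r(M) = |E| - (|V| - c).
|E| = 9, |V| = 6, c = 1.
Nullity = 9 - (6 - 1) = 9 - 5 = 4.

4


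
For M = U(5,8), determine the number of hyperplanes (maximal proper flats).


Hyperplanes of U(5,8) are flats of rank 4.
In a uniform matroid, these are exactly the (4)-element subsets.
Count = C(8,4) = 8! / (4! * 4!) = 70.

70


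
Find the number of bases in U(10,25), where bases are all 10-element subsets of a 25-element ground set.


Bases of U(10,25) are all 10-element subsets of the 25-element ground set.
Number of bases = C(25,10).
C(25,10) = 3268760.

3268760


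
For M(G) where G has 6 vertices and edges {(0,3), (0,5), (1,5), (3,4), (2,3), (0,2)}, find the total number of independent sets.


An independent set in a graphic matroid is an acyclic edge subset.
G has 6 vertices and 6 edges.
Enumerate all 2^6 = 64 subsets, checking for acyclicity.
Total independent sets = 56.

56


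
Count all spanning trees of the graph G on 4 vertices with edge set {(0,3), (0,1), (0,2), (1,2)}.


By Kirchhoff's matrix tree theorem, the number of spanning trees equals
the determinant of any cofactor of the Laplacian matrix L.
G has 4 vertices and 4 edges.
Computing the (3 x 3) cofactor determinant gives 3.

3


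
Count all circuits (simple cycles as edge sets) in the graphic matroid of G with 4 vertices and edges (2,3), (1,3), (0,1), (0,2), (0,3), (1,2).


A circuit in a graphic matroid = edge set of a simple cycle.
G has 4 vertices and 6 edges.
Enumerating all minimal edge subsets forming cycles...
Total circuits found: 7.

7


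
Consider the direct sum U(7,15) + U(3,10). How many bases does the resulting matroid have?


Bases of a direct sum M1 + M2: |B| = |B(M1)| * |B(M2)|.
|B(U(7,15))| = C(15,7) = 6435.
|B(U(3,10))| = C(10,3) = 120.
Total bases = 6435 * 120 = 772200.

772200


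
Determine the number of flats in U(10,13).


Flats of U(10,13): every subset of size < 10 is a flat, plus E itself.
Count = C(13,0) + C(13,1) + C(13,2) + C(13,3) + C(13,4) + C(13,5) + C(13,6) + C(13,7) + C(13,8) + C(13,9) + 1
     = 1 + 13 + 78 + 286 + 715 + 1287 + 1716 + 1716 + 1287 + 715 + 1
     = 7815.

7815


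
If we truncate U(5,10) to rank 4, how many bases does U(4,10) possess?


Truncating U(5,10) to rank 4 gives U(4,10).
Bases of U(4,10) are all 4-element subsets of 10 elements.
Number of bases = (10 choose 4) = 210.

210


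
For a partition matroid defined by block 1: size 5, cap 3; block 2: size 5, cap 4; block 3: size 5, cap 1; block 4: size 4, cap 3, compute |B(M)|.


A basis picks exactly ci elements from block i.
Number of bases = product of C(|Si|, ci).
= C(5,3) * C(5,4) * C(5,1) * C(4,3)
= 10 * 5 * 5 * 4
= 1000.

1000


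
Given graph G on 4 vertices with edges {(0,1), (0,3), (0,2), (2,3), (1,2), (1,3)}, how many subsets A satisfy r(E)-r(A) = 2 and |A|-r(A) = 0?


R(x,y) = sum over A in 2^E of x^(r(E)-r(A)) * y^(|A|-r(A)).
G has 4 vertices, 6 edges. r(E) = 3.
Enumerate all 2^6 = 64 subsets.
Count subsets with r(E)-r(A)=2 and |A|-r(A)=0: 6.

6


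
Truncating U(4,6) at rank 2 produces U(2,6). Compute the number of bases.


Truncating U(4,6) to rank 2 gives U(2,6).
Bases of U(2,6) are all 2-element subsets of 6 elements.
Number of bases = C(6,2) = (6 * 5) / (1 * 2) = 15.

15


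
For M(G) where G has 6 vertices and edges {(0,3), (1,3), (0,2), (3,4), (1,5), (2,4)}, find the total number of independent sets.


An independent set in a graphic matroid is an acyclic edge subset.
G has 6 vertices and 6 edges.
Enumerate all 2^6 = 64 subsets, checking for acyclicity.
Total independent sets = 60.

60


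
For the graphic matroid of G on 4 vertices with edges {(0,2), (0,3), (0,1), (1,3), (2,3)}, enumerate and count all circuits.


A circuit in a graphic matroid = edge set of a simple cycle.
G has 4 vertices and 5 edges.
Enumerating all minimal edge subsets forming cycles...
Total circuits found: 3.

3


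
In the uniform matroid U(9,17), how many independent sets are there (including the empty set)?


Independent sets of U(9,17) are all subsets of size <= 9.
Count = (17 choose 0) + (17 choose 1) + (17 choose 2) + (17 choose 3) + (17 choose 4) + (17 choose 5) + (17 choose 6) + (17 choose 7) + (17 choose 8) + (17 choose 9)
     = 1 + 17 + 136 + 680 + 2380 + 6188 + 12376 + 19448 + 24310 + 24310
     = 89846.

89846


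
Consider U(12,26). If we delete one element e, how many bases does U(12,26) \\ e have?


Deleting e from U(12,26) gives U(12,25) since n > r.
Bases of U(12,25) = C(25,12) = 5200300.

5200300


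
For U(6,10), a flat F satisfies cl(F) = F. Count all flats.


Flats of U(6,10): every subset of size < 6 is a flat, plus E itself.
Count = (10 choose 0) + (10 choose 1) + (10 choose 2) + (10 choose 3) + (10 choose 4) + (10 choose 5) + 1
     = 1 + 10 + 45 + 120 + 210 + 252 + 1
     = 639.

639


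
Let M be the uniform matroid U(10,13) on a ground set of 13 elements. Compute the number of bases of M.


Bases of U(10,13) are all 10-element subsets of the 13-element ground set.
Number of bases = C(13,10).
(13 choose 10) = 286.

286


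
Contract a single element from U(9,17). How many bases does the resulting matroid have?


Contracting e from U(9,17) gives U(8,16).
Bases of U(8,16) = C(16,8) = 16! / (8! * 8!) = 12870.

12870


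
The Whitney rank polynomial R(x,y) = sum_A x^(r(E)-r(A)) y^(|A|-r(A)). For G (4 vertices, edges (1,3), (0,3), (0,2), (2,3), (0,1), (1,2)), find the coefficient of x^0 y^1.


R(x,y) = sum over A in 2^E of x^(r(E)-r(A)) * y^(|A|-r(A)).
G has 4 vertices, 6 edges. r(E) = 3.
Enumerate all 2^6 = 64 subsets.
Count subsets with r(E)-r(A)=0 and |A|-r(A)=1: 15.

15


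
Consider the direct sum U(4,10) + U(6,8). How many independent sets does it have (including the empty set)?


For a direct sum, |I(M1+M2)| = |I(M1)| * |I(M2)|.
|I(U(4,10))| = sum C(10,k) for k=0..4 = 386.
|I(U(6,8))| = sum C(8,k) for k=0..6 = 247.
Total = 386 * 247 = 95342.

95342


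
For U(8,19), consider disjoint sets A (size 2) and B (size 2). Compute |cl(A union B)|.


|A union B| = 2 + 2 = 4 (disjoint).
In U(8,19), cl(S) = S if |S| < 8, else cl(S) = E.
Since 4 < 8, cl(A union B) = A union B.
|cl(A union B)| = 4.

4


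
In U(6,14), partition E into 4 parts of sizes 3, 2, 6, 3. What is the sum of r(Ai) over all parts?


r(Ai) = min(|Ai|, 6) for each part.
Sum = min(3,6) + min(2,6) + min(6,6) + min(3,6)
    = 3 + 2 + 6 + 3
    = 14.

14


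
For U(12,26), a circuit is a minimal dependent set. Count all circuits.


In U(12,26), circuits are the (13)-element subsets.
Any set of 13 elements is dependent, and removing any one element gives
an independent set of size 12, so it is a minimal dependent set.
Number of circuits = C(26,13) = 10400600.

10400600


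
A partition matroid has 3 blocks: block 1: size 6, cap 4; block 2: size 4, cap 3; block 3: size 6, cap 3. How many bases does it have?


A basis picks exactly ci elements from block i.
Number of bases = product of C(|Si|, ci).
= C(6,4) * C(4,3) * C(6,3)
= 15 * 4 * 20
= 1200.

1200
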